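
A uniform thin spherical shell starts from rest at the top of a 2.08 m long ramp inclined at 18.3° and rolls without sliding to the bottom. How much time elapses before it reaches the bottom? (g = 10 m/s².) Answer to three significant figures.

For this body I = (2/3)MR², i.e. k = I/(MR²) = 2/3.
Along the incline Mg sinθ − f = Ma, and torque about the center fR = Iα = kMR²(a/R) gives f = kMa.
Hence a = g sinθ/(1+k) = 10×sin18.3°/1.667 = 1.884 m/s².
With constant a from rest, t = √(2L/a) = √(2·2.08/1.884) ≈ 1.49 s.

t ≈ 1.49 s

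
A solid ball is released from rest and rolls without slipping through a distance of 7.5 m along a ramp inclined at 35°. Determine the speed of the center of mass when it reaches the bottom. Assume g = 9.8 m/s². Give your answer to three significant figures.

v ≈ 7.76 m/s

For this body I = (2/5)MR², i.e. k = I/(MR²) = 0.4.
Rolling without slipping gives ω = v/R, so the total kinetic energy is ½Mv² + ½Iω² = ½(1+k)Mv² = (7/10)Mv².
The vertical drop is h = L sinθ = 7.5 × sin35° = 4.302 m.
Setting Mgh = (7/10)Mv² gives v = √(2gh/(1+k)) = √(2·9.8·4.302/1.4) ≈ 7.76 m/s.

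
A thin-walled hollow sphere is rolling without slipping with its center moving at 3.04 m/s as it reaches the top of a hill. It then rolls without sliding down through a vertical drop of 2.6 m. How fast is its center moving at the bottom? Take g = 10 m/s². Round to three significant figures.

Here I = (2/3)MR², so the shape factor k = I/(MR²) = 2/3.
The rolling condition ω = v/R makes the rotational term ½I(v/R)² = ½kMv², so KE_total = ½(1+k)Mv² = (5/6)Mv².
Conserving energy between top and bottom: (5/6)Mv² = (5/6)Mv₀² + Mgh, hence v² = v₀² + 2gh/(1+k).
v = √(3.04² + 2×10×2.6/1.667) = √40.44 ≈ 6.36 m/s.

v ≈ 6.36 m/s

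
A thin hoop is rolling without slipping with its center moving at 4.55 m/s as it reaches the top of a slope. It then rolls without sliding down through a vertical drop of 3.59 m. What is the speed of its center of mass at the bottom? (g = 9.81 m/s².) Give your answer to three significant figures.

Here I = MR², so the shape factor k = I/(MR²) = 1.
Since it rolls without slipping, ω = v/R and KE = ½Mv² + ½Iω² = ½(1+k)Mv² = Mv².
Conserving energy between top and bottom: Mv² = Mv₀² + Mgh, hence v² = v₀² + 2gh/(1+k).
v = √(4.55² + 2×9.81×3.59/2) = √55.92 ≈ 7.48 m/s.

v ≈ 7.48 m/s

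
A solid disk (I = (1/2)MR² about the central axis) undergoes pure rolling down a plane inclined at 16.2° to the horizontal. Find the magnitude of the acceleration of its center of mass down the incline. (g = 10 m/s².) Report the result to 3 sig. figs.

With I = (1/2)MR², the ratio k = I/(MR²) is 0.5.
Newton's second law down the slope: Mg sinθ − f = Ma. The torque equation fR = Iα (with α = a/R) gives f = kMa.
Eliminating f: Mg sinθ = (1+k)Ma, so a = g sinθ/(1+k) = 10 × sin16.2° / 1.5 ≈ 1.86 m/s².

a ≈ 1.86 m/s²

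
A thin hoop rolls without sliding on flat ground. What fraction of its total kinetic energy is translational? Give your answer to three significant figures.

fraction ≈ 0.500

With I = MR², the ratio k = I/(MR²) is 1.
Since ω = v/R, the translational part is ½Mv² and the rotational part is ½I(v/R)² = ½kMv²; the total is ½(1+k)Mv².
The translational fraction is therefore 1/(1+k) = 1/2 ≈ 0.500.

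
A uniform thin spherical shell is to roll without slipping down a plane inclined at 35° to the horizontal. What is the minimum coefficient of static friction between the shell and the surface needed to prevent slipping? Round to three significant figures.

μ_min ≈ 0.280

Here I = (2/3)MR², so the shape factor k = I/(MR²) = 2/3.
Translational: Mg sinθ − f = Ma. Rotational about the CM: fR = Iα = kMRa, so f = kMa.
These give a = g sinθ/(1+k) and the required friction f = kMg sinθ/(1+k).
With N = Mg cosθ, the no-slip condition f ≤ μN gives μ_min = f/N = k tanθ/(1+k).
μ_min = (2/3) × tan35° / 1.667 ≈ 0.280.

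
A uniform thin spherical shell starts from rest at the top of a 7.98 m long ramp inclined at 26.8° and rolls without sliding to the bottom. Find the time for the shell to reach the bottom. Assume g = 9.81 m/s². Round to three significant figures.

Here I = (2/3)MR², so the shape factor k = I/(MR²) = 2/3.
Newton's second law down the slope: Mg sinθ − f = Ma. The torque equation fR = Iα (with α = a/R) gives f = kMa.
Hence a = g sinθ/(1+k) = 9.81×sin26.8°/1.667 = 2.654 m/s².
With constant a from rest, t = √(2L/a) = √(2·7.98/2.654) ≈ 2.45 s.

t ≈ 2.45 s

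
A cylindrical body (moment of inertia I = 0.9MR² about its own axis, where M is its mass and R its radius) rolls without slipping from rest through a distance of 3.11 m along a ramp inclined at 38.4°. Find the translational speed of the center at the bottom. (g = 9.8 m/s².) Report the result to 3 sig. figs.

v ≈ 4.46 m/s

The moment of inertia is 0.9MR², giving k ≡ I/(MR²) = 0.9.
Pure rolling means v = ωR; then KE = ½Mv² + ½I(v/R)² = ½(1+k)Mv² = (19/20)Mv².
The vertical drop is h = L sinθ = 3.11 × sin38.4° = 1.932 m.
Energy conservation: Mgh = (19/20)Mv², so v = √(2gh/(1+k)) = √(2 × 9.8 × 1.932 / 1.9) ≈ 4.46 m/s.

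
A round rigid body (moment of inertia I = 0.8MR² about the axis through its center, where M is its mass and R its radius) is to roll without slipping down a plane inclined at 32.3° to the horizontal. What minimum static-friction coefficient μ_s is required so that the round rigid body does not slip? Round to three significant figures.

μ_min ≈ 0.281

With I = 0.8MR², the ratio k = I/(MR²) is 0.8.
Newton's second law down the slope: Mg sinθ − f = Ma. The torque equation fR = Iα (with α = a/R) gives f = kMa.
These give a = g sinθ/(1+k) and the required friction f = kMg sinθ/(1+k).
The normal force is N = Mg cosθ, so μ_min = f/N = k tanθ/(1+k).
μ_min = 0.8 × tan32.3° / 1.8 ≈ 0.281.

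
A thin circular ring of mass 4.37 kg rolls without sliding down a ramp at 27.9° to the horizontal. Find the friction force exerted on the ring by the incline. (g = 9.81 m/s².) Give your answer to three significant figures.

f ≈ 10.0 N

Here I = MR², so the shape factor k = I/(MR²) = 1.
Translational: Mg sinθ − f = Ma. Rotational about the CM: fR = Iα = kMRa, so f = kMa.
Combining, a = g sinθ/(1+k) and f = kMa = kMg sinθ/(1+k).
f = 1 × 4.37 × 9.81 × sin27.9° / 2 ≈ 10.0 N.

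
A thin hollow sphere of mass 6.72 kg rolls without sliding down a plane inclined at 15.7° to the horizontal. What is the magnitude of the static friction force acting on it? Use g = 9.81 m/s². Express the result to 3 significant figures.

f ≈ 7.14 N

For this body I = (2/3)MR², i.e. k = I/(MR²) = 2/3.
Newton's second law down the slope: Mg sinθ − f = Ma. The torque equation fR = Iα (with α = a/R) gives f = kMa.
Combining, a = g sinθ/(1+k) and f = kMa = kMg sinθ/(1+k).
f = (2/3) × 6.72 × 9.81 × sin15.7° / 1.667 ≈ 7.14 N.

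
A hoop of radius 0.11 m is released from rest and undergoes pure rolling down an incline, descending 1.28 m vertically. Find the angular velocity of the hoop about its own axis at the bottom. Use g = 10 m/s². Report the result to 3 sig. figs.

The moment of inertia is MR², giving k ≡ I/(MR²) = 1.
The rolling condition ω = v/R makes the rotational term ½I(v/R)² = ½kMv², so KE_total = ½(1+k)Mv² = Mv².
Energy conservation Mgh = ½(1+k)Mv² gives v = √(2gh/(1+k)) = √(2 × 10 × 1.28 / 2) = 3.578 m/s.
The angular speed follows from ω = v/R = 3.578/0.11 ≈ 32.5 rad/s.

ω ≈ 32.5 rad/s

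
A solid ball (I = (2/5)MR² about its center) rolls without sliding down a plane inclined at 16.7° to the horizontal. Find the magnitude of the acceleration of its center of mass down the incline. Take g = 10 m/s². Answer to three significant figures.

Here I = (2/5)MR², so the shape factor k = I/(MR²) = 0.4.
Along the incline Mg sinθ − f = Ma, and torque about the center fR = Iα = kMR²(a/R) gives f = kMa.
Eliminating f: Mg sinθ = (1+k)Ma, so a = g sinθ/(1+k) = 10 × sin16.7° / 1.4 ≈ 2.05 m/s².

a ≈ 2.05 m/s²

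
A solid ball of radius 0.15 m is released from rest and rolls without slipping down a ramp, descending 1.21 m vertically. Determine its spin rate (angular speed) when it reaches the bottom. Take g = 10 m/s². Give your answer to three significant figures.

ω ≈ 27.7 rad/s

For this body I = (2/5)MR², i.e. k = I/(MR²) = 0.4.
Since it rolls without slipping, ω = v/R and KE = ½Mv² + ½Iω² = ½(1+k)Mv² = (7/10)Mv².
Energy conservation Mgh = ½(1+k)Mv² gives v = √(2gh/(1+k)) = √(2 × 10 × 1.21 / 1.4) = 4.158 m/s.
Then ω = v/R = 4.158 / 0.15 ≈ 27.7 rad/s.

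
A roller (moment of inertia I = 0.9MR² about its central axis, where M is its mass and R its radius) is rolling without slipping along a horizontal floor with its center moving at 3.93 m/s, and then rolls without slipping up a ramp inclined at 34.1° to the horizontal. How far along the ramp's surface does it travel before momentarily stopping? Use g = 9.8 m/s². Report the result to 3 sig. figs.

d ≈ 2.67 m

The moment of inertia is 0.9MR², giving k ≡ I/(MR²) = 0.9.
Since it rolls without slipping, ω = v/R and KE = ½Mv² + ½Iω² = ½(1+k)Mv² = (19/20)Mv².
Setting this equal to Mgh gives the vertical rise h = (1+k)v₀²/(2g) = 1.9×3.93²/(2×9.8) = 1.497 m.
Along the incline, d = h/sinθ = 1.497/sin34.1° ≈ 2.67 m.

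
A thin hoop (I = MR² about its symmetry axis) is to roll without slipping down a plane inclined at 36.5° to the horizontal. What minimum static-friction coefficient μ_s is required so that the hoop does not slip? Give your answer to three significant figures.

μ_min ≈ 0.370

For this body I = MR², i.e. k = I/(MR²) = 1.
Along the incline Mg sinθ − f = Ma, and torque about the center fR = Iα = kMR²(a/R) gives f = kMa.
These give a = g sinθ/(1+k) and the required friction f = kMg sinθ/(1+k).
The normal force is N = Mg cosθ, so μ_min = f/N = k tanθ/(1+k).
μ_min = 1 × tan36.5° / 2 ≈ 0.370.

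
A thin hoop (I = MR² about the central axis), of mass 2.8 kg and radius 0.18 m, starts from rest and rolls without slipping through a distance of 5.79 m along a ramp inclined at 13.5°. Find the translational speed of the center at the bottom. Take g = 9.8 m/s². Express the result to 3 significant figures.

v ≈ 3.64 m/s

The moment of inertia is MR², giving k ≡ I/(MR²) = 1.
Rolling without slipping gives ω = v/R, so the total kinetic energy is ½Mv² + ½Iω² = ½(1+k)Mv² = Mv².
The vertical drop is h = L sinθ = 5.79 × sin13.5° = 1.352 m.
Energy conservation: Mgh = Mv², so v = √(2gh/(1+k)) = √(2 × 9.8 × 1.352 / 2) ≈ 3.64 m/s.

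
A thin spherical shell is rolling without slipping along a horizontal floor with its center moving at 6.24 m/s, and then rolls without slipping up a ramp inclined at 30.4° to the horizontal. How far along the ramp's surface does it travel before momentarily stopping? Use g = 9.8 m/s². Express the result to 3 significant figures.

d ≈ 6.54 m

With I = (2/3)MR², the ratio k = I/(MR²) is 2/3.
Rolling without slipping gives ω = v/R, so the total kinetic energy is ½Mv² + ½Iω² = ½(1+k)Mv² = (5/6)Mv².
Setting this equal to Mgh gives the vertical rise h = (1+k)v₀²/(2g) = 1.667×6.24²/(2×9.8) = 3.311 m.
The distance along the slope is d = h/sinθ = 3.311/sin30.4° ≈ 6.54 m.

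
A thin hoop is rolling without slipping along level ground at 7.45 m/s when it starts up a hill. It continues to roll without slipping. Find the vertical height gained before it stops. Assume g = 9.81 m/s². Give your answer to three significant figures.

h ≈ 5.66 m

Here I = MR², so the shape factor k = I/(MR²) = 1.
The rolling condition ω = v/R makes the rotational term ½I(v/R)² = ½kMv², so KE_total = ½(1+k)Mv² = Mv².
All of this converts to potential energy at the highest point: Mv₀² = Mgh.
Thus h = (1+k)v₀²/(2g) = 2 × 7.45² / (2 × 9.81) ≈ 5.66 m.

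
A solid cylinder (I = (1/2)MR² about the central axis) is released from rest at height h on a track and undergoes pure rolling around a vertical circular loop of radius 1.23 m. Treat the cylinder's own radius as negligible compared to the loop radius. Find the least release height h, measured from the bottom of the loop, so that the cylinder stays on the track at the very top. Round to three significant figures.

h_min ≈ 3.38 m

With I = (1/2)MR², the ratio k = I/(MR²) is 0.5.
At the top of the loop, the minimum-contact condition is Mg = Mv_top²/r, so v_top² = gr.
With ω = v/R, the kinetic energy at speed v is ½(1+k)Mv² = (3/4)Mv².
Energy conservation from release (height h) to the top (height 2r): Mgh = Mg(2r) + (3/4)M·gr.
Thus h_min = 2r + (1+k)r/2 = r(2 + 1.5/2) = 1.23 × 2.75 ≈ 3.38 m.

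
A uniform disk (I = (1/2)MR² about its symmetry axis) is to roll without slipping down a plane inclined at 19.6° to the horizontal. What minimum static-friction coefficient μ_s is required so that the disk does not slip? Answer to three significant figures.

The moment of inertia is (1/2)MR², giving k ≡ I/(MR²) = 0.5.
Along the incline Mg sinθ − f = Ma, and torque about the center fR = Iα = kMR²(a/R) gives f = kMa.
These give a = g sinθ/(1+k) and the required friction f = kMg sinθ/(1+k).
With N = Mg cosθ, the no-slip condition f ≤ μN gives μ_min = f/N = k tanθ/(1+k).
μ_min = 0.5 × tan19.6° / 1.5 ≈ 0.119.

μ_min ≈ 0.119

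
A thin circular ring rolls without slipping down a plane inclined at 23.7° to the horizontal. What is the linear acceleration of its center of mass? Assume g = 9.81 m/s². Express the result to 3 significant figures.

The moment of inertia is MR², giving k ≡ I/(MR²) = 1.
Newton's second law down the slope: Mg sinθ − f = Ma. The torque equation fR = Iα (with α = a/R) gives f = kMa.
Eliminating f: Mg sinθ = (1+k)Ma, so a = g sinθ/(1+k) = 9.81 × sin23.7° / 2 ≈ 1.97 m/s².

a ≈ 1.97 m/s²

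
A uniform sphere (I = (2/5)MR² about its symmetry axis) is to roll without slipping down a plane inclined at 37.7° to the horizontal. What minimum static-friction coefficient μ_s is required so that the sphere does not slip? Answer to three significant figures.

The moment of inertia is (2/5)MR², giving k ≡ I/(MR²) = 0.4.
Newton's second law down the slope: Mg sinθ − f = Ma. The torque equation fR = Iα (with α = a/R) gives f = kMa.
These give a = g sinθ/(1+k) and the required friction f = kMg sinθ/(1+k).
The normal force is N = Mg cosθ, so μ_min = f/N = k tanθ/(1+k).
μ_min = 0.4 × tan37.7° / 1.4 ≈ 0.221.

μ_min ≈ 0.221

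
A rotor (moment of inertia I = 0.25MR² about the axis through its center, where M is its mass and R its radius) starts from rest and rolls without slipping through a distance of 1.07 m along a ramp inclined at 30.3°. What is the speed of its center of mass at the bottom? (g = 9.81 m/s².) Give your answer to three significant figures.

With I = 0.25MR², the ratio k = I/(MR²) is 0.25.
Since it rolls without slipping, ω = v/R and KE = ½Mv² + ½Iω² = ½(1+k)Mv² = (5/8)Mv².
The vertical drop is h = L sinθ = 1.07 × sin30.3° = 0.5398 m.
Setting Mgh = (5/8)Mv² gives v = √(2gh/(1+k)) = √(2·9.81·0.5398/1.25) ≈ 2.91 m/s.

v ≈ 2.91 m/s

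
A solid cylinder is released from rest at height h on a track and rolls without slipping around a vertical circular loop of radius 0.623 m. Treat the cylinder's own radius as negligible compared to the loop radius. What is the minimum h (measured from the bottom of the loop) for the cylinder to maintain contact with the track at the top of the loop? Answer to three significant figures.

h_min ≈ 1.71 m

The moment of inertia is (1/2)MR², giving k ≡ I/(MR²) = 0.5.
At the top, contact is just lost when gravity alone supplies the centripetal force: Mg = Mv_top²/r, i.e. v_top² = gr.
With ω = v/R, the kinetic energy at speed v is ½(1+k)Mv² = (3/4)Mv².
Energy conservation from release (height h) to the top (height 2r): Mgh = Mg(2r) + (3/4)M·gr.
Thus h_min = 2r + (1+k)r/2 = r(2 + 1.5/2) = 0.623 × 2.75 ≈ 1.71 m.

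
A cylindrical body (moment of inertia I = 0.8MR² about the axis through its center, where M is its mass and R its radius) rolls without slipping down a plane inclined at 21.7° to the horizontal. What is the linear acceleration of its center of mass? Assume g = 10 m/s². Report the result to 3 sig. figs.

a ≈ 2.05 m/s²

For this body I = 0.8MR², i.e. k = I/(MR²) = 0.8.
Translational: Mg sinθ − f = Ma. Rotational about the CM: fR = Iα = kMRa, so f = kMa.
Eliminating f: Mg sinθ = (1+k)Ma, so a = g sinθ/(1+k) = 10 × sin21.7° / 1.8 ≈ 2.05 m/s².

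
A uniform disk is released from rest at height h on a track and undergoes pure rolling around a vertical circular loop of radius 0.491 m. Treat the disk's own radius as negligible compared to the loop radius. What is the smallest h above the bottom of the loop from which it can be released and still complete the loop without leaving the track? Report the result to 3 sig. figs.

The moment of inertia is (1/2)MR², giving k ≡ I/(MR²) = 0.5.
At the top of the loop, the minimum-contact condition is Mg = Mv_top²/r, so v_top² = gr.
With ω = v/R, the kinetic energy at speed v is ½(1+k)Mv² = (3/4)Mv².
Energy conservation from release (height h) to the top (height 2r): Mgh = Mg(2r) + (3/4)M·gr.
Thus h_min = 2r + (1+k)r/2 = r(2 + 1.5/2) = 0.491 × 2.75 ≈ 1.35 m.

h_min ≈ 1.35 m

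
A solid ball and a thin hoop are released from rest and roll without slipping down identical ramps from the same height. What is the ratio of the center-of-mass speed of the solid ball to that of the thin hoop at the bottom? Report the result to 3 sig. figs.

Each satisfies Mgh = ½(1+k)Mv² with k = I/(MR²), so v ∝ 1/√(1+k).
For the solid ball k = 0.4; for the thin hoop k = 1.
v₁/v₂ = √((1+k₂)/(1+k₁)) = √(2/1.4) ≈ 1.20.

v_ratio ≈ 1.20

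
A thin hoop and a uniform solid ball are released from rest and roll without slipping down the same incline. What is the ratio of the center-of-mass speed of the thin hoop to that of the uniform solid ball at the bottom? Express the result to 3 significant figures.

Each satisfies Mgh = ½(1+k)Mv² with k = I/(MR²), so v ∝ 1/√(1+k).
For the thin hoop k = 1; for the uniform solid ball k = 0.4.
v₁/v₂ = √((1+k₂)/(1+k₁)) = √(1.4/2) ≈ 0.837.

v_ratio ≈ 0.837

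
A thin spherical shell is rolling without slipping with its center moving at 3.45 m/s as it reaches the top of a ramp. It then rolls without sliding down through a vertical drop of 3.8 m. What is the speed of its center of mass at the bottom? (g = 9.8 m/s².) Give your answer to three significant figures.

v ≈ 7.52 m/s

With I = (2/3)MR², the ratio k = I/(MR²) is 2/3.
Since it rolls without slipping, ω = v/R and KE = ½Mv² + ½Iω² = ½(1+k)Mv² = (5/6)Mv².
Energy conservation: (5/6)Mv₀² + Mgh = (5/6)Mv², so v² = v₀² + 2gh/(1+k).
v = √(3.45² + 2×9.8×3.8/1.667) = √56.59 ≈ 7.52 m/s.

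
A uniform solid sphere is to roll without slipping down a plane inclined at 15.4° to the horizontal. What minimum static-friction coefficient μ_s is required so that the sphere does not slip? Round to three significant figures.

The moment of inertia is (2/5)MR², giving k ≡ I/(MR²) = 0.4.
Along the incline Mg sinθ − f = Ma, and torque about the center fR = Iα = kMR²(a/R) gives f = kMa.
These give a = g sinθ/(1+k) and the required friction f = kMg sinθ/(1+k).
With N = Mg cosθ, the no-slip condition f ≤ μN gives μ_min = f/N = k tanθ/(1+k).
μ_min = 0.4 × tan15.4° / 1.4 ≈ 0.0787.

μ_min ≈ 0.0787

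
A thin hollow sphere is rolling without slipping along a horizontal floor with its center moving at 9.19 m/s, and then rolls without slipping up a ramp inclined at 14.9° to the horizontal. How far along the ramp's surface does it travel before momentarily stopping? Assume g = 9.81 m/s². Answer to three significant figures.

d ≈ 27.9 m

With I = (2/3)MR², the ratio k = I/(MR²) is 2/3.
Pure rolling means v = ωR; then KE = ½Mv² + ½I(v/R)² = ½(1+k)Mv² = (5/6)Mv².
Setting this equal to Mgh gives the vertical rise h = (1+k)v₀²/(2g) = 1.667×9.19²/(2×9.81) = 7.174 m.
Along the incline, d = h/sinθ = 7.174/sin14.9° ≈ 27.9 m.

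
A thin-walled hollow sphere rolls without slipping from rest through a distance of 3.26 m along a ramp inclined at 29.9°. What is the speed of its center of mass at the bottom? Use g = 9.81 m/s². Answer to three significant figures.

v ≈ 4.37 m/s

With I = (2/3)MR², the ratio k = I/(MR²) is 2/3.
The rolling condition ω = v/R makes the rotational term ½I(v/R)² = ½kMv², so KE_total = ½(1+k)Mv² = (5/6)Mv².
The vertical drop is h = L sinθ = 3.26 × sin29.9° = 1.625 m.
Energy conservation: Mgh = (5/6)Mv², so v = √(2gh/(1+k)) = √(2 × 9.81 × 1.625 / 1.667) ≈ 4.37 m/s.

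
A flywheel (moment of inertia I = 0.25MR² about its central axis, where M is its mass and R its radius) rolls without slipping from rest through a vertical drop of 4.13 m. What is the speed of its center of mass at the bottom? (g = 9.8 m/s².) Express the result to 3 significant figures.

v ≈ 8.05 m/s

With I = 0.25MR², the ratio k = I/(MR²) is 0.25.
The rolling condition ω = v/R makes the rotational term ½I(v/R)² = ½kMv², so KE_total = ½(1+k)Mv² = (5/8)Mv².
Setting Mgh = (5/8)Mv² gives v = √(2gh/(1+k)) = √(2·9.8·4.13/1.25) ≈ 8.05 m/s.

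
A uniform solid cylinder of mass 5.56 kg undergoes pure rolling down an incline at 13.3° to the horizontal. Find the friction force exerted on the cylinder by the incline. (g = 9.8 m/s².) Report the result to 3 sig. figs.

The moment of inertia is (1/2)MR², giving k ≡ I/(MR²) = 0.5.
Translational: Mg sinθ − f = Ma. Rotational about the CM: fR = Iα = kMRa, so f = kMa.
Combining, a = g sinθ/(1+k) and f = kMa = kMg sinθ/(1+k).
f = 0.5 × 5.56 × 9.8 × sin13.3° / 1.5 ≈ 4.18 N.

f ≈ 4.18 N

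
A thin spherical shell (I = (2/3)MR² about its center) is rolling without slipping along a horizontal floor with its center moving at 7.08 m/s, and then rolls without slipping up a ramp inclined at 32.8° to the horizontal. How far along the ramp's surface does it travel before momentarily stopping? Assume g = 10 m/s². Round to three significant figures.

d ≈ 7.71 m

For this body I = (2/3)MR², i.e. k = I/(MR²) = 2/3.
Pure rolling means v = ωR; then KE = ½Mv² + ½I(v/R)² = ½(1+k)Mv² = (5/6)Mv².
Setting this equal to Mgh gives the vertical rise h = (1+k)v₀²/(2g) = 1.667×7.08²/(2×10) = 4.177 m.
Along the incline, d = h/sinθ = 4.177/sin32.8° ≈ 7.71 m.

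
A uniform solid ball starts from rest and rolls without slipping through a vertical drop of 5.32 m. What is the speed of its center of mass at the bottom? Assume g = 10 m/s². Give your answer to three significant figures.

v ≈ 8.72 m/s

Here I = (2/5)MR², so the shape factor k = I/(MR²) = 0.4.
The rolling condition ω = v/R makes the rotational term ½I(v/R)² = ½kMv², so KE_total = ½(1+k)Mv² = (7/10)Mv².
Energy conservation: Mgh = (7/10)Mv², so v = √(2gh/(1+k)) = √(2 × 10 × 5.32 / 1.4) ≈ 8.72 m/s.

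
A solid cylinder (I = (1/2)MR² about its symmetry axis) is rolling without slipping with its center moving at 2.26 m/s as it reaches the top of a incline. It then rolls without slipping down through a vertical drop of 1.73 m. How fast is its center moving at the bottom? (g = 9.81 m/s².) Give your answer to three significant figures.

With I = (1/2)MR², the ratio k = I/(MR²) is 0.5.
Pure rolling means v = ωR; then KE = ½Mv² + ½I(v/R)² = ½(1+k)Mv² = (3/4)Mv².
Energy conservation: (3/4)Mv₀² + Mgh = (3/4)Mv², so v² = v₀² + 2gh/(1+k).
v = √(2.26² + 2×9.81×1.73/1.5) = √27.74 ≈ 5.27 m/s.

v ≈ 5.27 m/s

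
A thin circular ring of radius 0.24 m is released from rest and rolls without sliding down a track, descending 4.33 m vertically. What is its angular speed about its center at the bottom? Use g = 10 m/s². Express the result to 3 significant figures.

ω ≈ 27.4 rad/s

For this body I = MR², i.e. k = I/(MR²) = 1.
The rolling condition ω = v/R makes the rotational term ½I(v/R)² = ½kMv², so KE_total = ½(1+k)Mv² = Mv².
Energy conservation Mgh = ½(1+k)Mv² gives v = √(2gh/(1+k)) = √(2 × 10 × 4.33 / 2) = 6.58 m/s.
The angular speed follows from ω = v/R = 6.58/0.24 ≈ 27.4 rad/s.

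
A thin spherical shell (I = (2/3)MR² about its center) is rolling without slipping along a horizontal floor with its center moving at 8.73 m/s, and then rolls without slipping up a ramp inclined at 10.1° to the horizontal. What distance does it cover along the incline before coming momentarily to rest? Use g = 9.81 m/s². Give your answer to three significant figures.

d ≈ 36.9 m

With I = (2/3)MR², the ratio k = I/(MR²) is 2/3.
Pure rolling means v = ωR; then KE = ½Mv² + ½I(v/R)² = ½(1+k)Mv² = (5/6)Mv².
Setting this equal to Mgh gives the vertical rise h = (1+k)v₀²/(2g) = 1.667×8.73²/(2×9.81) = 6.474 m.
Along the incline, d = h/sinθ = 6.474/sin10.1° ≈ 36.9 m.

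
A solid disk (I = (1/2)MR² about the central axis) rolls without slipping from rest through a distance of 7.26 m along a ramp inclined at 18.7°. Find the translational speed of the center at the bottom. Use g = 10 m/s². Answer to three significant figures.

v ≈ 5.57 m/s

With I = (1/2)MR², the ratio k = I/(MR²) is 0.5.
Pure rolling means v = ωR; then KE = ½Mv² + ½I(v/R)² = ½(1+k)Mv² = (3/4)Mv².
The vertical drop is h = L sinθ = 7.26 × sin18.7° = 2.328 m.
Energy conservation: Mgh = (3/4)Mv², so v = √(2gh/(1+k)) = √(2 × 10 × 2.328 / 1.5) ≈ 5.57 m/s.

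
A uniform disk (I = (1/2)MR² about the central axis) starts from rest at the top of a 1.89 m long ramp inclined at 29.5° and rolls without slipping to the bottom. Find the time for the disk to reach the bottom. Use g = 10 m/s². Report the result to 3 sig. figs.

t ≈ 1.07 s

For this body I = (1/2)MR², i.e. k = I/(MR²) = 0.5.
Newton's second law down the slope: Mg sinθ − f = Ma. The torque equation fR = Iα (with α = a/R) gives f = kMa.
Hence a = g sinθ/(1+k) = 10×sin29.5°/1.5 = 3.283 m/s².
With constant a from rest, t = √(2L/a) = √(2·1.89/3.283) ≈ 1.07 s.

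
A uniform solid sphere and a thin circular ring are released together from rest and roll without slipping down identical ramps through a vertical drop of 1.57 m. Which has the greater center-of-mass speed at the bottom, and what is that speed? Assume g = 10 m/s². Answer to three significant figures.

the uniform solid sphere, at v ≈ 4.74 m/s

For rolling without slipping, Mgh = ½(1+k)Mv² where k = I/(MR²), so v = √(2gh/(1+k)).
Uniform solid sphere: k = 0.4, giving v = √(2×10×1.57/1.4) = 4.736 m/s.
Thin circular ring: k = 1, giving v = √(2×10×1.57/2) = 3.962 m/s.
The smaller k wins: the uniform solid sphere, at ≈ 4.74 m/s.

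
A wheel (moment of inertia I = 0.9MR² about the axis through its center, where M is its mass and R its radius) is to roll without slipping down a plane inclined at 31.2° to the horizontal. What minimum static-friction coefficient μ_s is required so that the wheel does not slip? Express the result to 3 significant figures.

With I = 0.9MR², the ratio k = I/(MR²) is 0.9.
Translational: Mg sinθ − f = Ma. Rotational about the CM: fR = Iα = kMRa, so f = kMa.
These give a = g sinθ/(1+k) and the required friction f = kMg sinθ/(1+k).
With N = Mg cosθ, the no-slip condition f ≤ μN gives μ_min = f/N = k tanθ/(1+k).
μ_min = 0.9 × tan31.2° / 1.9 ≈ 0.287.

μ_min ≈ 0.287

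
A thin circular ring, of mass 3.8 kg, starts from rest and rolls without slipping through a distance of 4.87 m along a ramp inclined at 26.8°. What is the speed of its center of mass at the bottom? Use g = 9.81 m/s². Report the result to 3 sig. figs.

v ≈ 4.64 m/s

The moment of inertia is MR², giving k ≡ I/(MR²) = 1.
Pure rolling means v = ωR; then KE = ½Mv² + ½I(v/R)² = ½(1+k)Mv² = Mv².
The vertical drop is h = L sinθ = 4.87 × sin26.8° = 2.196 m.
Setting Mgh = Mv² gives v = √(2gh/(1+k)) = √(2·9.81·2.196/2) ≈ 4.64 m/s.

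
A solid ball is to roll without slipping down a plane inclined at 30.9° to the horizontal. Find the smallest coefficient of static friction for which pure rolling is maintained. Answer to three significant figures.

μ_min ≈ 0.171

For this body I = (2/5)MR², i.e. k = I/(MR²) = 0.4.
Newton's second law down the slope: Mg sinθ − f = Ma. The torque equation fR = Iα (with α = a/R) gives f = kMa.
These give a = g sinθ/(1+k) and the required friction f = kMg sinθ/(1+k).
The normal force is N = Mg cosθ, so μ_min = f/N = k tanθ/(1+k).
μ_min = 0.4 × tan30.9° / 1.4 ≈ 0.171.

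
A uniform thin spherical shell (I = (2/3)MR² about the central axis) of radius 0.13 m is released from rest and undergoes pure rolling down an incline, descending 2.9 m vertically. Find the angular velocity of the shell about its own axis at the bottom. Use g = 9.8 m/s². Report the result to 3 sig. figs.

With I = (2/3)MR², the ratio k = I/(MR²) is 2/3.
Pure rolling means v = ωR; then KE = ½Mv² + ½I(v/R)² = ½(1+k)Mv² = (5/6)Mv².
Energy conservation Mgh = ½(1+k)Mv² gives v = √(2gh/(1+k)) = √(2 × 9.8 × 2.9 / 1.667) = 5.84 m/s.
Then ω = v/R = 5.84 / 0.13 ≈ 44.9 rad/s.

ω ≈ 44.9 rad/s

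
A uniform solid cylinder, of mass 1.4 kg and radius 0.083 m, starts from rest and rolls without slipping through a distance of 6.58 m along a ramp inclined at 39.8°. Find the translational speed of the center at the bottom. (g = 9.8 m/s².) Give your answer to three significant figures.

With I = (1/2)MR², the ratio k = I/(MR²) is 0.5.
Pure rolling means v = ωR; then KE = ½Mv² + ½I(v/R)² = ½(1+k)Mv² = (3/4)Mv².
The vertical drop is h = L sinθ = 6.58 × sin39.8° = 4.212 m.
Energy conservation: Mgh = (3/4)Mv², so v = √(2gh/(1+k)) = √(2 × 9.8 × 4.212 / 1.5) ≈ 7.42 m/s.

v ≈ 7.42 m/s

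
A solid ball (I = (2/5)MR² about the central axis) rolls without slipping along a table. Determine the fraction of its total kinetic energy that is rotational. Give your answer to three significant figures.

Here I = (2/5)MR², so the shape factor k = I/(MR²) = 0.4.
With ω = v/R, KE_trans = ½Mv² and KE_rot = ½Iω² = ½kMv², so KE_total = ½(1+k)Mv².
The rotational fraction is therefore k/(1+k) = 0.4/1.4 ≈ 0.286.

fraction ≈ 0.286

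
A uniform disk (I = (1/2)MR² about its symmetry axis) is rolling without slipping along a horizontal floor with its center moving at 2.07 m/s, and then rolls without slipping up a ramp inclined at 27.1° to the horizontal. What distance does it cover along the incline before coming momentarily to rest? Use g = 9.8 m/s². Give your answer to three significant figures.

Here I = (1/2)MR², so the shape factor k = I/(MR²) = 0.5.
Since it rolls without slipping, ω = v/R and KE = ½Mv² + ½Iω² = ½(1+k)Mv² = (3/4)Mv².
Setting this equal to Mgh gives the vertical rise h = (1+k)v₀²/(2g) = 1.5×2.07²/(2×9.8) = 0.3279 m.
The distance along the slope is d = h/sinθ = 0.3279/sin27.1° ≈ 0.720 m.

d ≈ 0.720 m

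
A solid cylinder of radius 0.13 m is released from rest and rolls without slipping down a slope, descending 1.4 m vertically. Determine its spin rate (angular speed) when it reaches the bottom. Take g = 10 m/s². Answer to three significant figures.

ω ≈ 33.2 rad/s

For this body I = (1/2)MR², i.e. k = I/(MR²) = 0.5.
The rolling condition ω = v/R makes the rotational term ½I(v/R)² = ½kMv², so KE_total = ½(1+k)Mv² = (3/4)Mv².
Energy conservation Mgh = ½(1+k)Mv² gives v = √(2gh/(1+k)) = √(2 × 10 × 1.4 / 1.5) = 4.32 m/s.
Then ω = v/R = 4.32 / 0.13 ≈ 33.2 rad/s.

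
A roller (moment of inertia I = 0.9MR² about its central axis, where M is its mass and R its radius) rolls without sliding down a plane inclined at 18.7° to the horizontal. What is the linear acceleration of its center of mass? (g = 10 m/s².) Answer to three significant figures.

a ≈ 1.69 m/s²

For this body I = 0.9MR², i.e. k = I/(MR²) = 0.9.
Newton's second law down the slope: Mg sinθ − f = Ma. The torque equation fR = Iα (with α = a/R) gives f = kMa.
Eliminating f: Mg sinθ = (1+k)Ma, so a = g sinθ/(1+k) = 10 × sin18.7° / 1.9 ≈ 1.69 m/s².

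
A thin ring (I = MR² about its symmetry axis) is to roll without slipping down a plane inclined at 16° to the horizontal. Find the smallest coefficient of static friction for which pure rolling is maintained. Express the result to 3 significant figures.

μ_min ≈ 0.143

With I = MR², the ratio k = I/(MR²) is 1.
Translational: Mg sinθ − f = Ma. Rotational about the CM: fR = Iα = kMRa, so f = kMa.
These give a = g sinθ/(1+k) and the required friction f = kMg sinθ/(1+k).
With N = Mg cosθ, the no-slip condition f ≤ μN gives μ_min = f/N = k tanθ/(1+k).
μ_min = 1 × tan16° / 2 ≈ 0.143.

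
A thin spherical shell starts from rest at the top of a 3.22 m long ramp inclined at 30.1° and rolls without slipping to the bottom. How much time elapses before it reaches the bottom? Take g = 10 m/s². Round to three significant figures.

The moment of inertia is (2/3)MR², giving k ≡ I/(MR²) = 2/3.
Translational: Mg sinθ − f = Ma. Rotational about the CM: fR = Iα = kMRa, so f = kMa.
Hence a = g sinθ/(1+k) = 10×sin30.1°/1.667 = 3.009 m/s².
With constant a from rest, t = √(2L/a) = √(2·3.22/3.009) ≈ 1.46 s.

t ≈ 1.46 s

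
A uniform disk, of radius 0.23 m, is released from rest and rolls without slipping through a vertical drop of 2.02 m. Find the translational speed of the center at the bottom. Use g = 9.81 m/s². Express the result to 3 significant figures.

For this body I = (1/2)MR², i.e. k = I/(MR²) = 0.5.
Pure rolling means v = ωR; then KE = ½Mv² + ½I(v/R)² = ½(1+k)Mv² = (3/4)Mv².
Setting Mgh = (3/4)Mv² gives v = √(2gh/(1+k)) = √(2·9.81·2.02/1.5) ≈ 5.14 m/s.

v ≈ 5.14 m/s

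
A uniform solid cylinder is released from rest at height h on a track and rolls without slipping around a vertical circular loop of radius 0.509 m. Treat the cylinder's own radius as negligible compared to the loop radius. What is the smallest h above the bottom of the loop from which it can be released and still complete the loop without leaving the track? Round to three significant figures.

With I = (1/2)MR², the ratio k = I/(MR²) is 0.5.
At the top, contact is just lost when gravity alone supplies the centripetal force: Mg = Mv_top²/r, i.e. v_top² = gr.
With ω = v/R, the kinetic energy at speed v is ½(1+k)Mv² = (3/4)Mv².
Energy conservation from release (height h) to the top (height 2r): Mgh = Mg(2r) + (3/4)M·gr.
Thus h_min = 2r + (1+k)r/2 = r(2 + 1.5/2) = 0.509 × 2.75 ≈ 1.40 m.

h_min ≈ 1.40 m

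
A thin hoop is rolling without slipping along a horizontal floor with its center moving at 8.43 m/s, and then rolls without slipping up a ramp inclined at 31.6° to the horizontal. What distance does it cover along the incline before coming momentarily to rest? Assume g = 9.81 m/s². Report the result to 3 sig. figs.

The moment of inertia is MR², giving k ≡ I/(MR²) = 1.
Rolling without slipping gives ω = v/R, so the total kinetic energy is ½Mv² + ½Iω² = ½(1+k)Mv² = Mv².
Setting this equal to Mgh gives the vertical rise h = (1+k)v₀²/(2g) = 2×8.43²/(2×9.81) = 7.244 m.
The distance along the slope is d = h/sinθ = 7.244/sin31.6° ≈ 13.8 m.

d ≈ 13.8 m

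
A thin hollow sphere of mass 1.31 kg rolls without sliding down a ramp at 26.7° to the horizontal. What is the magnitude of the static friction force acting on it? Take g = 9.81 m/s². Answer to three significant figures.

Here I = (2/3)MR², so the shape factor k = I/(MR²) = 2/3.
Newton's second law down the slope: Mg sinθ − f = Ma. The torque equation fR = Iα (with α = a/R) gives f = kMa.
Combining, a = g sinθ/(1+k) and f = kMa = kMg sinθ/(1+k).
f = (2/3) × 1.31 × 9.81 × sin26.7° / 1.667 ≈ 2.31 N.

f ≈ 2.31 N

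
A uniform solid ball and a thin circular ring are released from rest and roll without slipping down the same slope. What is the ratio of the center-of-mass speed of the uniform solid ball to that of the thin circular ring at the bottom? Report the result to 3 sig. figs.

Each satisfies Mgh = ½(1+k)Mv² with k = I/(MR²), so v ∝ 1/√(1+k).
For the uniform solid ball k = 0.4; for the thin circular ring k = 1.
v₁/v₂ = √((1+k₂)/(1+k₁)) = √(2/1.4) ≈ 1.20.

v_ratio ≈ 1.20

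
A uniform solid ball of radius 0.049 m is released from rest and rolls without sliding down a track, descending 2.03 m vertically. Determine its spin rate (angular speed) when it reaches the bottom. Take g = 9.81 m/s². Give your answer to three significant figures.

ω ≈ 109 rad/s

For this body I = (2/5)MR², i.e. k = I/(MR²) = 0.4.
Since it rolls without slipping, ω = v/R and KE = ½Mv² + ½Iω² = ½(1+k)Mv² = (7/10)Mv².
Energy conservation Mgh = ½(1+k)Mv² gives v = √(2gh/(1+k)) = √(2 × 9.81 × 2.03 / 1.4) = 5.334 m/s.
The angular speed follows from ω = v/R = 5.334/0.049 ≈ 109 rad/s.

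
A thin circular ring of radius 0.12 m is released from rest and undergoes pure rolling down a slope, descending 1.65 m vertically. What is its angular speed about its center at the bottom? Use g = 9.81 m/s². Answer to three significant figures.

ω ≈ 33.5 rad/s

With I = MR², the ratio k = I/(MR²) is 1.
The rolling condition ω = v/R makes the rotational term ½I(v/R)² = ½kMv², so KE_total = ½(1+k)Mv² = Mv².
Energy conservation Mgh = ½(1+k)Mv² gives v = √(2gh/(1+k)) = √(2 × 9.81 × 1.65 / 2) = 4.023 m/s.
Then ω = v/R = 4.023 / 0.12 ≈ 33.5 rad/s.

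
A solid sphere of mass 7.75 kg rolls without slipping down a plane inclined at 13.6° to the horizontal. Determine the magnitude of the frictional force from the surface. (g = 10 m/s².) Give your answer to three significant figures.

f ≈ 5.21 N

The moment of inertia is (2/5)MR², giving k ≡ I/(MR²) = 0.4.
Along the incline Mg sinθ − f = Ma, and torque about the center fR = Iα = kMR²(a/R) gives f = kMa.
Combining, a = g sinθ/(1+k) and f = kMa = kMg sinθ/(1+k).
f = 0.4 × 7.75 × 10 × sin13.6° / 1.4 ≈ 5.21 N.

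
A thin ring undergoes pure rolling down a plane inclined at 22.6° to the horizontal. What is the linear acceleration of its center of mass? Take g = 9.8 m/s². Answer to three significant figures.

a ≈ 1.88 m/s²

Here I = MR², so the shape factor k = I/(MR²) = 1.
Along the incline Mg sinθ − f = Ma, and torque about the center fR = Iα = kMR²(a/R) gives f = kMa.
Eliminating f: Mg sinθ = (1+k)Ma, so a = g sinθ/(1+k) = 9.8 × sin22.6° / 2 ≈ 1.88 m/s².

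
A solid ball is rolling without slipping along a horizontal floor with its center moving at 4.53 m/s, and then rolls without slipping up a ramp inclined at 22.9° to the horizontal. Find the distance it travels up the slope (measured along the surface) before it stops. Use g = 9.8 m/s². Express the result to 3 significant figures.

With I = (2/5)MR², the ratio k = I/(MR²) is 0.4.
The rolling condition ω = v/R makes the rotational term ½I(v/R)² = ½kMv², so KE_total = ½(1+k)Mv² = (7/10)Mv².
Setting this equal to Mgh gives the vertical rise h = (1+k)v₀²/(2g) = 1.4×4.53²/(2×9.8) = 1.466 m.
Along the incline, d = h/sinθ = 1.466/sin22.9° ≈ 3.77 m.

d ≈ 3.77 m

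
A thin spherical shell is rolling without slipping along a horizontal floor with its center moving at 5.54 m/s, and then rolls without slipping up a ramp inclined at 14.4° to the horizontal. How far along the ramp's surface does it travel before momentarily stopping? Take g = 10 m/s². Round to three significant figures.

Here I = (2/3)MR², so the shape factor k = I/(MR²) = 2/3.
Rolling without slipping gives ω = v/R, so the total kinetic energy is ½Mv² + ½Iω² = ½(1+k)Mv² = (5/6)Mv².
Setting this equal to Mgh gives the vertical rise h = (1+k)v₀²/(2g) = 1.667×5.54²/(2×10) = 2.558 m.
Along the incline, d = h/sinθ = 2.558/sin14.4° ≈ 10.3 m.

d ≈ 10.3 m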